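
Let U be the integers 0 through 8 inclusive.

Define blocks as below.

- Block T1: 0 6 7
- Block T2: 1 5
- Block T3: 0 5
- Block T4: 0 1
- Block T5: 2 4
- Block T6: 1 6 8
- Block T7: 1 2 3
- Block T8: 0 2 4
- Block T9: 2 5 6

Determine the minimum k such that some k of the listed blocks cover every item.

5

T1, T6, T7, T8, and T9 cover everything between them: the union {0, 1, 2, 3, 4, 5, 6, 7, 8} is all of U.
No 4 of the 9 blocks cover everything (all 126 combinations miss at least one item), so 5 is optimal.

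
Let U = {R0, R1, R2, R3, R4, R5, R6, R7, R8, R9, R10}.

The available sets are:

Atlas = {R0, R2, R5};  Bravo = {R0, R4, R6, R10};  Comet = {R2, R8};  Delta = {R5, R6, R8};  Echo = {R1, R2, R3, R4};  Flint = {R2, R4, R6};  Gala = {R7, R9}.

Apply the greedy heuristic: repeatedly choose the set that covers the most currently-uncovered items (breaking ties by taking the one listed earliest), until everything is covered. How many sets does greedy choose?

Greedy: pick Bravo (covers 4 new) → pick Echo (covers 3 new) → pick Delta (covers 2 new) → pick Gala (covers 2 new). Total picks: 4.

4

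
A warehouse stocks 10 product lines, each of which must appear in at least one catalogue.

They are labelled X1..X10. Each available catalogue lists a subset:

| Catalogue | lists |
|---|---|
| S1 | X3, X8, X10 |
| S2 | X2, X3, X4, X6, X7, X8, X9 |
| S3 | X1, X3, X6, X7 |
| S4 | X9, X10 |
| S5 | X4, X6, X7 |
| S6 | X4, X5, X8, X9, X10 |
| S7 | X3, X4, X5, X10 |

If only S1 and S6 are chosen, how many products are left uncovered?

Union of S1, S6 = {X3, X4, X5, X8, X9, X10}.
Not covered: X1, X2, X6, X7 — 4 products.

4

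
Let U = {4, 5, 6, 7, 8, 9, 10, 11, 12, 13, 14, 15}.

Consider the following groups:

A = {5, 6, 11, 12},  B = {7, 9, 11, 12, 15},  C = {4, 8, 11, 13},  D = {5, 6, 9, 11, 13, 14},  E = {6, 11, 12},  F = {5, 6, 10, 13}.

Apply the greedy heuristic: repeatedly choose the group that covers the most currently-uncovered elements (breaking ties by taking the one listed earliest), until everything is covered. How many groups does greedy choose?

4

Greedy: pick D (covers 6 new) → pick B (covers 3 new) → pick C (covers 2 new) → pick F (covers 1 new). Total picks: 4.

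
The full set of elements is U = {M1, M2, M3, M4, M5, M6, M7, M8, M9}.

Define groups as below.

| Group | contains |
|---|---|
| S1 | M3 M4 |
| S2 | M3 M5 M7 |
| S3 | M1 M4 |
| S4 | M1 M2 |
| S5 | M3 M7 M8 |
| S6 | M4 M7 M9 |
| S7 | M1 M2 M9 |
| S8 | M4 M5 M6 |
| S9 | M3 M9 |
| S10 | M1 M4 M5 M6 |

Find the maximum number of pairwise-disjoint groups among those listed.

3

S4, S8, S9 are pairwise disjoint (S4={M1,M2}; S8={M4,M5,M6}; S9={M3,M9}).
Every remaining group overlaps one of these, and no 4 of the listed groups are pairwise disjoint, so 3 is the maximum.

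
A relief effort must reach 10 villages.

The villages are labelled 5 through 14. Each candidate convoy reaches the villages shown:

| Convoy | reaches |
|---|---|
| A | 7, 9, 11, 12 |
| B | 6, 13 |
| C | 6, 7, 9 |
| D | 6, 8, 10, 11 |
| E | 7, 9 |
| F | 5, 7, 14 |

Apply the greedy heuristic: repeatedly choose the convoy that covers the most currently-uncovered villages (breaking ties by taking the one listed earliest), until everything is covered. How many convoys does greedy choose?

4

Greedy: pick A (covers 4 new) → pick D (covers 3 new) → pick F (covers 2 new) → pick B (covers 1 new). Total picks: 4.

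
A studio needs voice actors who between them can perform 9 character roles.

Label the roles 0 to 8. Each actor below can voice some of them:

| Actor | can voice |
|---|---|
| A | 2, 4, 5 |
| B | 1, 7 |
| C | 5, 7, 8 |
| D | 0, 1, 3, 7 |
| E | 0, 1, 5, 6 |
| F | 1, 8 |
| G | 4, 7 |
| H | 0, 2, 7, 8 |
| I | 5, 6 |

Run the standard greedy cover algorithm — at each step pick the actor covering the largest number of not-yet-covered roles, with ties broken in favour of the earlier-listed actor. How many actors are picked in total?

Greedy: pick D (covers 4 new) → pick A (covers 3 new) → pick C (covers 1 new) → pick E (covers 1 new). Total picks: 4.

4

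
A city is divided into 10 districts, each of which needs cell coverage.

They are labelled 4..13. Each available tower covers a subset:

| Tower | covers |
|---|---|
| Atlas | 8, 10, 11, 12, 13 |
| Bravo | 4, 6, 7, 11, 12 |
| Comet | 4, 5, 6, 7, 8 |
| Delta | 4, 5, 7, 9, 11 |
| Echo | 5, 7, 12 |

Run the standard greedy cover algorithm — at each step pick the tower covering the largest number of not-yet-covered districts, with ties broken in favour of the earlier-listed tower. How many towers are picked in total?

Greedy: pick Atlas (covers 5 new) → pick Comet (covers 4 new) → pick Delta (covers 1 new). Total picks: 3.

3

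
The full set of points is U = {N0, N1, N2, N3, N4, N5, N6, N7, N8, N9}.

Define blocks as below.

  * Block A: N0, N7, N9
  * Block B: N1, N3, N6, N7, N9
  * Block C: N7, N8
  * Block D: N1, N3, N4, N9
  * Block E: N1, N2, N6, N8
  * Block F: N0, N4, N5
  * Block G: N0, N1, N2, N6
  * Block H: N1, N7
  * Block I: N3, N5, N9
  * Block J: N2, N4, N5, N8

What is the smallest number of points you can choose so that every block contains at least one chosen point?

3

The 3 points {N1, N5, N7} hit every block.
The blocks C, G, I are pairwise disjoint, so any hitting set needs a separate point for each — at least 3. Hence 3 is optimal.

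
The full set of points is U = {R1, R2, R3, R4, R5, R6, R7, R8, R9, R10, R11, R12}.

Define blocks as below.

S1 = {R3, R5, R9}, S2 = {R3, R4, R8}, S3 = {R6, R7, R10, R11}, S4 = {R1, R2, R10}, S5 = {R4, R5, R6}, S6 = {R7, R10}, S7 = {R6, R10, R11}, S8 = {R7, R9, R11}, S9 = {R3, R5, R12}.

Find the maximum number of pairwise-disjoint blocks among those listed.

S4, S8, S9 are pairwise disjoint (S4={R1,R2,R10}; S8={R7,R9,R11}; S9={R3,R5,R12}).
Every remaining block overlaps one of these, and no 4 of the listed blocks are pairwise disjoint, so 3 is the maximum.

3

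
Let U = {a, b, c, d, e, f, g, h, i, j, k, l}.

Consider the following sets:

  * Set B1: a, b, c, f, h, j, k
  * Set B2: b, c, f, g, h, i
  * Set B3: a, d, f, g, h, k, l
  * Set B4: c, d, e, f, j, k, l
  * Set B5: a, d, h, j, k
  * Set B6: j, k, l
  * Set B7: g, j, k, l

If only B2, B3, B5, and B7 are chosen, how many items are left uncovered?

1

Union of B2, B3, B5, B7 = {a, b, c, d, f, g, h, i, j, k, l}.
Not covered: e — 1 item.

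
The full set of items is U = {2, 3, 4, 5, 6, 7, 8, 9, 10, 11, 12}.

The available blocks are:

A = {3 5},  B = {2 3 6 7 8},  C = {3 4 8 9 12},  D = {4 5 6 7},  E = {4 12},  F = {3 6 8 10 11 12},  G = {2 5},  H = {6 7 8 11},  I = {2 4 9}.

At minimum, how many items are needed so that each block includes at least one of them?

3

The 3 items {4, 5, 6} hit every block.
The blocks E, G, H are pairwise disjoint, so any hitting set needs a separate item for each — at least 3. Hence 3 is optimal.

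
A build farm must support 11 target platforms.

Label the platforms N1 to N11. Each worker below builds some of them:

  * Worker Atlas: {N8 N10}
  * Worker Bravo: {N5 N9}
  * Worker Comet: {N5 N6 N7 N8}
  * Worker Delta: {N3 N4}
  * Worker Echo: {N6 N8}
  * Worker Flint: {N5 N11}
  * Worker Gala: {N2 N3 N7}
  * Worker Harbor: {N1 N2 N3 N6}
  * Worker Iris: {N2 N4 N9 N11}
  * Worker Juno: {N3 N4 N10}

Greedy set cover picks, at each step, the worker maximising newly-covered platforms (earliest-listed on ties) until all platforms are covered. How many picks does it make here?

Greedy: pick Comet (covers 4 new) → pick Iris (covers 4 new) → pick Harbor (covers 2 new) → pick Atlas (covers 1 new). Total picks: 4.

4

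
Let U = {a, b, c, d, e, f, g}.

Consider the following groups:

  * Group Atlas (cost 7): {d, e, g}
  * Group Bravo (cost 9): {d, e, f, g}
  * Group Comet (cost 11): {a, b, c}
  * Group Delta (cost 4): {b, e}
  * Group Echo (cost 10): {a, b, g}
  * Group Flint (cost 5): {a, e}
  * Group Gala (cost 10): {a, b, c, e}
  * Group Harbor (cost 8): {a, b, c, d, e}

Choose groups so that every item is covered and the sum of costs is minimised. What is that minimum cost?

Bravo, Harbor together cover every item (Bravo ∪ Harbor = {a, b, c, d, e, f, g}); total cost 9 + 8 = 17.
No covering selection has total cost below 17.

17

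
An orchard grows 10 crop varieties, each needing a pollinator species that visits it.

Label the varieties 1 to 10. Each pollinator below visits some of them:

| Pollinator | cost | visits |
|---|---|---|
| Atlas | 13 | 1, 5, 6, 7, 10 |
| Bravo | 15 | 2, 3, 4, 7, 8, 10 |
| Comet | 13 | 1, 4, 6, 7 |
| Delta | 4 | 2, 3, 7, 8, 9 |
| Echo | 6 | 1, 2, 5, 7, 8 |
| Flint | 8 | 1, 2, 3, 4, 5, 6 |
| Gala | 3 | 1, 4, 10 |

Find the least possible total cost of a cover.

Delta, Flint, Gala together cover every variety (Delta ∪ Flint ∪ Gala = {1, 2, 3, 4, 5, 6, 7, 8, 9, 10}); total cost 4 + 8 + 3 = 15.
No covering selection has total cost below 15.

15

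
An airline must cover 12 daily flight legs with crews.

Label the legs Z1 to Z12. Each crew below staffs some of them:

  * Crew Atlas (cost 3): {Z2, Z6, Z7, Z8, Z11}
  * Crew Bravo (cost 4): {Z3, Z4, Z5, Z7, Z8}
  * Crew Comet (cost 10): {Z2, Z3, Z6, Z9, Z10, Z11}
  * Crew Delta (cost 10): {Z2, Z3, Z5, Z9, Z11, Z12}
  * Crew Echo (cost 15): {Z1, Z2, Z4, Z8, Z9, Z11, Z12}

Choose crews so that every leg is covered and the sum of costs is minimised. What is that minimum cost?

Bravo, Comet, Echo together cover every leg (Bravo ∪ Comet ∪ Echo = {Z1, Z2, Z3, Z4, Z5, Z6, Z7, Z8, Z9, Z10, Z11, Z12}); total cost 4 + 10 + 15 = 29.
The greedy pick Atlas, Bravo, Comet, Echo costs 32; no covering selection beats 29.

29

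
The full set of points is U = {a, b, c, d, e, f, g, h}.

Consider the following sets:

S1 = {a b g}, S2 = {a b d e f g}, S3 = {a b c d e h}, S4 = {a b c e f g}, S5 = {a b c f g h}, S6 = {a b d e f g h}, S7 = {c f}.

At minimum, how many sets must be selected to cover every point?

Take {S3, S5}. Their union is {a, b, c, d, e, f, g, h}, which is all 8 points.
No single set has all 8 points (the largest, S6, has 7), so 2 is optimal.

2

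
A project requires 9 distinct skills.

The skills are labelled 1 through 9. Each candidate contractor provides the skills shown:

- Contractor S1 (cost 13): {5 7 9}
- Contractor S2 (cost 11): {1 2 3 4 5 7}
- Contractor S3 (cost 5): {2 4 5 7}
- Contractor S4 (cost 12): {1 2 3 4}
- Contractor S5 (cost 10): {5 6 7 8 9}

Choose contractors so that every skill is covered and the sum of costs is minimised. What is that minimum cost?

S2, S5 together cover every skill (S2 ∪ S5 = {1, 2, 3, 4, 5, 6, 7, 8, 9}); total cost 11 + 10 = 21.
The greedy pick S3, S5, S2 costs 26; no covering selection beats 21.

21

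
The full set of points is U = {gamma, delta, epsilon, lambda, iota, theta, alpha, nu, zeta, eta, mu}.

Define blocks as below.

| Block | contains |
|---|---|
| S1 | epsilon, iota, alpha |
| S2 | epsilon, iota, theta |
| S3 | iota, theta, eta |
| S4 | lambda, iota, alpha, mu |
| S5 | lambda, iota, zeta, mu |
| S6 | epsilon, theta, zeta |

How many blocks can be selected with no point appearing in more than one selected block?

2

S4, S6 are pairwise disjoint (S4={lambda,iota,alpha,mu}; S6={epsilon,theta,zeta}).
Every remaining block overlaps one of these, and no 3 of the listed blocks are pairwise disjoint, so 2 is the maximum.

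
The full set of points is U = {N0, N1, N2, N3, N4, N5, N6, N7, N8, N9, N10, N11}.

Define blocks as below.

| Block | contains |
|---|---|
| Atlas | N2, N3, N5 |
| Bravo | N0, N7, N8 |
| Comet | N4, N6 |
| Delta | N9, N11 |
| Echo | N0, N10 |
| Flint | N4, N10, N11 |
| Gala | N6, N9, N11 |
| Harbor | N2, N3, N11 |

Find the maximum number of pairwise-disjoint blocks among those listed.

4

Atlas, Comet, Delta, Echo are pairwise disjoint (Atlas={N2,N3,N5}; Comet={N4,N6}; Delta={N9,N11}; Echo={N0,N10}).
Every remaining block overlaps one of these, and no 5 of the listed blocks are pairwise disjoint, so 4 is the maximum.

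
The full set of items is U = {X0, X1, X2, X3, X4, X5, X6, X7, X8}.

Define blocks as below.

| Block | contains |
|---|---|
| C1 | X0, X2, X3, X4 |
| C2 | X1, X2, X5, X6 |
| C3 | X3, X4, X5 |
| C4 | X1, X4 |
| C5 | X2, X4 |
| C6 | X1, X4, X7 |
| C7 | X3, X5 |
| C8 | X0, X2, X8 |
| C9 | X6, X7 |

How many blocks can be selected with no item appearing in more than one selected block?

C4, C7, C8, C9 are pairwise disjoint (C4={X1,X4}; C7={X3,X5}; C8={X0,X2,X8}; C9={X6,X7}).
Every remaining block overlaps one of these, and no 5 of the listed blocks are pairwise disjoint, so 4 is the maximum.

4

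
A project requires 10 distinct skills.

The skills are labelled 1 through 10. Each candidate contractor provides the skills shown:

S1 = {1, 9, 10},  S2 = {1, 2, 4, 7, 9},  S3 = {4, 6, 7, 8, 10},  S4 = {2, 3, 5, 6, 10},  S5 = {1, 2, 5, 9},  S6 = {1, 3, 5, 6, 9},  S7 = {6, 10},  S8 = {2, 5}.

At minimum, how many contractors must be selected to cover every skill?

3

S1 and S3 and S4 together: S1 ∪ S3 ∪ S4 = {1, 2, 3, 4, 5, 6, 7, 8, 9, 10} — every skill is covered.
Only S3 contains 8, so S3 is forced; the remaining 5 skills need at least 2 more contractors (each remaining contractor adds at most 4) — so at least 3 contractors are needed, and 3 is optimal.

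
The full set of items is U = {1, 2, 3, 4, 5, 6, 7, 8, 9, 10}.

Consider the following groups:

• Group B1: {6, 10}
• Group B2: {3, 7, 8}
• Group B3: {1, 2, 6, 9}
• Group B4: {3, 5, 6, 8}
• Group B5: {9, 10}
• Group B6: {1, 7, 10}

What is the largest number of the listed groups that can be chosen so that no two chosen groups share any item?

2

B2, B3 are pairwise disjoint (B2={3,7,8}; B3={1,2,6,9}).
Every remaining group overlaps one of these, and no 3 of the listed groups are pairwise disjoint, so 2 is the maximum.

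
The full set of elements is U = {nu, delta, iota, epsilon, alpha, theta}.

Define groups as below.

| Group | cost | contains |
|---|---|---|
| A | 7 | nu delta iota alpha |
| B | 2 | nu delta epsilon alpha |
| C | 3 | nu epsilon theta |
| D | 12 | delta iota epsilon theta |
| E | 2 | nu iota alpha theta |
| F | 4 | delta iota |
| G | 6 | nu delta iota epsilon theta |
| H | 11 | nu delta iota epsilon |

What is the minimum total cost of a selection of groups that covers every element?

B, E together cover every element (B ∪ E = {nu, delta, iota, epsilon, alpha, theta}); total cost 2 + 2 = 4.
No covering selection has total cost below 4.

4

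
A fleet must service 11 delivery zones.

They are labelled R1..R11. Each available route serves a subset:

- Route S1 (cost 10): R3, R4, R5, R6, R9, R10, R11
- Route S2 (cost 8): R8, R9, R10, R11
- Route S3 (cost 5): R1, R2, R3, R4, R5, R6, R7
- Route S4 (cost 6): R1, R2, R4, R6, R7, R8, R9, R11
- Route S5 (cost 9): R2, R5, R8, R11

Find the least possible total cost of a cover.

13

S2, S3 together cover every zone (S2 ∪ S3 = {R1, R2, R3, R4, R5, R6, R7, R8, R9, R10, R11}); total cost 8 + 5 = 13.
No covering selection has total cost below 13.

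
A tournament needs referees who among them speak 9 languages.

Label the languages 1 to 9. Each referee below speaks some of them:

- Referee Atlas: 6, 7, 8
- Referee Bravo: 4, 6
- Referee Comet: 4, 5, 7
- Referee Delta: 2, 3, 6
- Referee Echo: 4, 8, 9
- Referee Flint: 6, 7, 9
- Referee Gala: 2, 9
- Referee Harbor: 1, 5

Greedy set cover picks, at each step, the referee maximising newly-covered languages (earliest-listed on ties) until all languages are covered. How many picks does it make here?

5

Greedy: pick Atlas (covers 3 new) → pick Comet (covers 2 new) → pick Delta (covers 2 new) → pick Echo (covers 1 new) → pick Harbor (covers 1 new). Total picks: 5.
(The true minimum cover uses only 4 referees, so greedy is not optimal here.)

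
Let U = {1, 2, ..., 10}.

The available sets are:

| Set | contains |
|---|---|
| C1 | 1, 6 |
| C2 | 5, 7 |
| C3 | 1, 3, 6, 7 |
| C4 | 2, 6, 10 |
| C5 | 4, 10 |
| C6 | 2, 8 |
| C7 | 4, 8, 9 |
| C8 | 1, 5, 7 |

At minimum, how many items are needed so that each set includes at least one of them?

H = {2, 4, 5, 6} meets every set (each contains at least one member of H), and |H| = 4.
The sets C1, C2, C5, C6 are pairwise disjoint, so any hitting set needs a separate item for each — at least 4. Hence 4 is optimal.

4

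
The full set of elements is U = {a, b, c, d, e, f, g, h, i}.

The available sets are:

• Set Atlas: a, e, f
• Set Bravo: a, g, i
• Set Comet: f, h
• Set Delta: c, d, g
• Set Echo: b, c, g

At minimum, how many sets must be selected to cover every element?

Atlas and Bravo and Comet and Delta and Echo together: Atlas ∪ Bravo ∪ Comet ∪ Delta ∪ Echo = {a, b, c, d, e, f, g, h, i} — every element is covered.
No 4 of the 5 sets cover everything (all 5 combinations miss at least one element), so 5 is optimal.

5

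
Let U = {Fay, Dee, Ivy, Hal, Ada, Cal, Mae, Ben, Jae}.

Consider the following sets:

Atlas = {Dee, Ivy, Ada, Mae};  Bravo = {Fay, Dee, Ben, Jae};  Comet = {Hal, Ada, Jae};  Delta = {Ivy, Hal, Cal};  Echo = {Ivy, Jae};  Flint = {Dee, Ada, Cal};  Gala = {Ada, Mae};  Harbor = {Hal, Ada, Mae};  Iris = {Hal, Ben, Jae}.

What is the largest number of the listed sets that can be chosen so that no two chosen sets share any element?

3

Bravo, Delta, Gala are pairwise disjoint (Bravo={Fay,Dee,Ben,Jae}; Delta={Ivy,Hal,Cal}; Gala={Ada,Mae}).
Every remaining set overlaps one of these, and no 4 of the listed sets are pairwise disjoint, so 3 is the maximum.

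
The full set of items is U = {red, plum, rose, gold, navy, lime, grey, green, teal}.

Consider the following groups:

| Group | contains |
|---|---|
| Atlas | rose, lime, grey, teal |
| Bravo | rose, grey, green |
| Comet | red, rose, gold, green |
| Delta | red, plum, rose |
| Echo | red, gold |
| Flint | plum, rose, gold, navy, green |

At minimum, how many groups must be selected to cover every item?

Atlas, Comet, and Flint cover everything between them: the union {red, plum, rose, gold, navy, lime, grey, green, teal} is all of U.
Only Flint contains navy, so Flint is forced; the remaining 4 items need at least 2 more groups (each remaining group adds at most 3) — so at least 3 groups are needed, and 3 is optimal.

3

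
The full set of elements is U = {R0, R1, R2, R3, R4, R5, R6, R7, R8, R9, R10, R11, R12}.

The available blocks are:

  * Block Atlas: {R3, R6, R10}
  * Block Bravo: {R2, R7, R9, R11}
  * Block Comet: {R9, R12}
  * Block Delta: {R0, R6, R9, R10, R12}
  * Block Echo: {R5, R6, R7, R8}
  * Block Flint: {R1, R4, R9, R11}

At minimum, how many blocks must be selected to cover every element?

Atlas, Bravo, Delta, Echo, and Flint cover everything between them: the union {R0, R1, R2, R3, R4, R5, R6, R7, R8, R9, R10, R11, R12} is all of U.
No 4 of the 6 blocks cover everything (all 15 combinations miss at least one element), so 5 is optimal.

5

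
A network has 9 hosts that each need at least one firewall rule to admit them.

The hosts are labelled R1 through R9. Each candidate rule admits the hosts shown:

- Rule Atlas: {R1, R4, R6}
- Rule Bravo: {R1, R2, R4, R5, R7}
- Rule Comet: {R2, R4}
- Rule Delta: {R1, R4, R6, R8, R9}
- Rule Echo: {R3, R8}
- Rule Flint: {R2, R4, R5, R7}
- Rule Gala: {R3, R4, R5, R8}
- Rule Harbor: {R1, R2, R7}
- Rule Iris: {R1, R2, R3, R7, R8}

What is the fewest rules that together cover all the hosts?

3

Take {Bravo, Delta, Echo}. Their union is {R1, R2, R3, R4, R5, R6, R7, R8, R9}, which is all 9 hosts.
Only Delta contains R9, so Delta is forced; the remaining 4 hosts need at least 2 more rules (each remaining rule adds at most 3) — so at least 3 rules are needed, and 3 is optimal.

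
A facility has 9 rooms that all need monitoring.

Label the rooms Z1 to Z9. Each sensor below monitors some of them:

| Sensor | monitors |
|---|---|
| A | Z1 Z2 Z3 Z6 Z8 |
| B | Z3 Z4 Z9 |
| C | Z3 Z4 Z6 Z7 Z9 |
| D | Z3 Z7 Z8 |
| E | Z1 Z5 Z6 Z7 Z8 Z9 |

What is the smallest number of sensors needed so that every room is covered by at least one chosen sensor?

3

A and C and E together: A ∪ C ∪ E = {Z1, Z2, Z3, Z4, Z5, Z6, Z7, Z8, Z9} — every room is covered.
Only A contains Z2, so A is forced; the remaining 4 rooms need at least 2 more sensors (each remaining sensor adds at most 3) — so at least 3 sensors are needed, and 3 is optimal.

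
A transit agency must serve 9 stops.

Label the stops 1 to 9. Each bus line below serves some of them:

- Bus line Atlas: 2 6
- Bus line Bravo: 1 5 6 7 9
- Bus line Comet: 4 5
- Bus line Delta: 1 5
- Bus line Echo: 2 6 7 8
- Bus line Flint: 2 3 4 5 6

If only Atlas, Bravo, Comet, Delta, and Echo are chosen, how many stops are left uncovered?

Union of Atlas, Bravo, Comet, Delta, Echo = {1, 2, 4, 5, 6, 7, 8, 9}.
Not covered: 3 — 1 stop.

1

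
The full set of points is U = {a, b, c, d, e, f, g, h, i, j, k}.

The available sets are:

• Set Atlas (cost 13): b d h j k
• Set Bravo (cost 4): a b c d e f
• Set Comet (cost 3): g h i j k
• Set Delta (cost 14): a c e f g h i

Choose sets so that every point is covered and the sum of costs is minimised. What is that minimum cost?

7

Bravo, Comet together cover every point (Bravo ∪ Comet = {a, b, c, d, e, f, g, h, i, j, k}); total cost 4 + 3 = 7.
No covering selection has total cost below 7.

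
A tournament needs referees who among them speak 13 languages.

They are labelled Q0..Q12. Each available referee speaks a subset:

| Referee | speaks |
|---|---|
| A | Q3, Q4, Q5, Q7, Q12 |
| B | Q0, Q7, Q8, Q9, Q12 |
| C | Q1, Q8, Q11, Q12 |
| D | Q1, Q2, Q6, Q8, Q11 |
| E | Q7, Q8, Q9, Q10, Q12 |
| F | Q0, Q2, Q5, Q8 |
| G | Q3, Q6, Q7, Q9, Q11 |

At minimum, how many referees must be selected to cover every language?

A and D and E and F together: A ∪ D ∪ E ∪ F = {Q0, Q1, Q2, Q3, Q4, Q5, Q6, Q7, Q8, Q9, Q10, Q11, Q12} — every language is covered.
No 3 of the 7 referees cover everything (all 35 combinations miss at least one language), so 4 is optimal.

4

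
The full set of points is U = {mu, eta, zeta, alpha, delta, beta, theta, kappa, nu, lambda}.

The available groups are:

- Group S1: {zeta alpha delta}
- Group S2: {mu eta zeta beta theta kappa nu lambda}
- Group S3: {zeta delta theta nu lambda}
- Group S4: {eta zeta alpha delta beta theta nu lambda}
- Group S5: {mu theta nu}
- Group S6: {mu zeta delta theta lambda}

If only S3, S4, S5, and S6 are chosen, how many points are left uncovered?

1

Union of S3, S4, S5, S6 = {mu, eta, zeta, alpha, delta, beta, theta, nu, lambda}.
Not covered: kappa — 1 point.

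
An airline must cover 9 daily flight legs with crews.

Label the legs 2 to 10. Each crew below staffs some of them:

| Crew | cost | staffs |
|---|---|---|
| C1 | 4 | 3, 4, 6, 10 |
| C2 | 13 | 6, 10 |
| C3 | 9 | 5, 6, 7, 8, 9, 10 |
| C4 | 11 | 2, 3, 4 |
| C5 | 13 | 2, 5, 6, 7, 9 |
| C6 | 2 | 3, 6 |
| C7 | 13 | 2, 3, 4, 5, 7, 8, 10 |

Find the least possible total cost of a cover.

C3, C4 together cover every leg (C3 ∪ C4 = {2, 3, 4, 5, 6, 7, 8, 9, 10}); total cost 9 + 11 = 20.
The greedy pick C1, C3, C4 costs 24; no covering selection beats 20.

20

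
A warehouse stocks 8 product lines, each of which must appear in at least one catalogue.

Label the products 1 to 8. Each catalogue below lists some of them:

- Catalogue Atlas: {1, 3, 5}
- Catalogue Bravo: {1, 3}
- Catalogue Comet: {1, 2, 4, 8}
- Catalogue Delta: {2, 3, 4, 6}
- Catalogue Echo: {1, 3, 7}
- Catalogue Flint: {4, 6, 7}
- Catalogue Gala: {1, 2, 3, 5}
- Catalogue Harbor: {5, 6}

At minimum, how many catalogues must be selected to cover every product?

3

Comet and Echo and Harbor together: Comet ∪ Echo ∪ Harbor = {1, 2, 3, 4, 5, 6, 7, 8} — every product is covered.
Only Comet contains 8, so Comet is forced; the remaining 4 products need at least 2 more catalogues (each remaining catalogue adds at most 2) — so at least 3 catalogues are needed, and 3 is optimal.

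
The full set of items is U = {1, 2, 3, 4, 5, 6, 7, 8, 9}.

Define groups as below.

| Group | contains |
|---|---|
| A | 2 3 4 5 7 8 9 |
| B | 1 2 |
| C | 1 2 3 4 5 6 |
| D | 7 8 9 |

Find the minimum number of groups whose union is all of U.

2

C and D together: C ∪ D = {1, 2, 3, 4, 5, 6, 7, 8, 9} — every item is covered.
No single group has all 9 items (the largest, A, has 7), so 2 is optimal.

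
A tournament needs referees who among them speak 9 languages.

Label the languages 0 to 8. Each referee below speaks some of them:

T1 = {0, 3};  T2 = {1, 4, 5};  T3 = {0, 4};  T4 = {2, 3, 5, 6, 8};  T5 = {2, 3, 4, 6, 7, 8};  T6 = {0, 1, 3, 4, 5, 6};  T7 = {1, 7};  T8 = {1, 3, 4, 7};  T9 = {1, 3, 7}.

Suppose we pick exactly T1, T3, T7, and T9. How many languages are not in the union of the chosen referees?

4

Union of T1, T3, T7, T9 = {0, 1, 3, 4, 7}.
Not covered: 2, 5, 6, 8 — 4 languages.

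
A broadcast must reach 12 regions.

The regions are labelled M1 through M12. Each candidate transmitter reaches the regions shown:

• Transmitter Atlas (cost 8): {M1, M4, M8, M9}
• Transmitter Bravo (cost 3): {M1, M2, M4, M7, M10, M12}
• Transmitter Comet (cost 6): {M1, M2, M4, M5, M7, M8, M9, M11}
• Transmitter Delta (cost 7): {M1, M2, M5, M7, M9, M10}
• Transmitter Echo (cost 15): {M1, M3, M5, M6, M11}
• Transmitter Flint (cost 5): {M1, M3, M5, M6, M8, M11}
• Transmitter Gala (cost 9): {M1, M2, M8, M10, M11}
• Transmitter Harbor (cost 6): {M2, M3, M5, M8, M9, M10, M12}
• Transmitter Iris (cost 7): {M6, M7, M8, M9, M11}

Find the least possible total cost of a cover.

14

Bravo, Comet, Flint together cover every region (Bravo ∪ Comet ∪ Flint = {M1, M2, M3, M4, M5, M6, M7, M8, M9, M10, M11, M12}); total cost 3 + 6 + 5 = 14.
No covering selection has total cost below 14.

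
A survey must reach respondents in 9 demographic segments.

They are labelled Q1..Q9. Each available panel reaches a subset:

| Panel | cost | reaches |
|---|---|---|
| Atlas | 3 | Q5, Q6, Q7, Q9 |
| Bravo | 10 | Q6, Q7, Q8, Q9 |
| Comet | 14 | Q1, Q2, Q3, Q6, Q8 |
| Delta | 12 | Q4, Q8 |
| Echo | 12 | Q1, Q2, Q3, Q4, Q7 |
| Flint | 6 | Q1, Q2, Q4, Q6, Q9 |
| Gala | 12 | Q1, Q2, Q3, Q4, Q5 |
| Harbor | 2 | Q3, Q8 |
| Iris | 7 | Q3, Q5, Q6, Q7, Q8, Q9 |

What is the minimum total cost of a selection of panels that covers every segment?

11

Atlas, Flint, Harbor together cover every segment (Atlas ∪ Flint ∪ Harbor = {Q1, Q2, Q3, Q4, Q5, Q6, Q7, Q8, Q9}); total cost 3 + 6 + 2 = 11.
No covering selection has total cost below 11.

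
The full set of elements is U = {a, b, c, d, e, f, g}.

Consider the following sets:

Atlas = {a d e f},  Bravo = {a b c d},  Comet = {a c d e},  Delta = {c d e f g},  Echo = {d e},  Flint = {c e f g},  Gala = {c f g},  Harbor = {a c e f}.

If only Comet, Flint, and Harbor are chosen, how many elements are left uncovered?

Union of Comet, Flint, Harbor = {a, c, d, e, f, g}.
Not covered: b — 1 element.

1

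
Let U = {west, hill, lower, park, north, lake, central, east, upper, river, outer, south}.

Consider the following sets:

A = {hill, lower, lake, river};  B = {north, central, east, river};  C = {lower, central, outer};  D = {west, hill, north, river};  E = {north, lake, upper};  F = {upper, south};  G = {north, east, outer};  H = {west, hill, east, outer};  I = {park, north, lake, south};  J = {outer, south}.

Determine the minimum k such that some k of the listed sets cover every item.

A, B, E, H, and I cover everything between them: the union {west, hill, lower, park, north, lake, central, east, upper, river, outer, south} is all of U.
No 4 of the 10 sets cover everything (all 210 combinations miss at least one item), so 5 is optimal.

5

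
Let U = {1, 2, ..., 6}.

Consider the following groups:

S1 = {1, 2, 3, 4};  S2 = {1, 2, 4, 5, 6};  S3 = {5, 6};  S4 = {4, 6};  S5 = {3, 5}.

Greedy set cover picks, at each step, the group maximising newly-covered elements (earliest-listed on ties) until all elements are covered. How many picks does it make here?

Greedy: pick S2 (covers 5 new) → pick S1 (covers 1 new). Total picks: 2.

2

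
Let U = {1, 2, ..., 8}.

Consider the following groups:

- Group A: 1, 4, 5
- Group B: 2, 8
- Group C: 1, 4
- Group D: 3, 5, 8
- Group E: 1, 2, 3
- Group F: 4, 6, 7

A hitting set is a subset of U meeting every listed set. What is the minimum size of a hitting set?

H = {1, 7, 8} meets every group (each contains at least one member of H), and |H| = 3.
No choice of 2 points meets every group, so 3 is the minimum.

3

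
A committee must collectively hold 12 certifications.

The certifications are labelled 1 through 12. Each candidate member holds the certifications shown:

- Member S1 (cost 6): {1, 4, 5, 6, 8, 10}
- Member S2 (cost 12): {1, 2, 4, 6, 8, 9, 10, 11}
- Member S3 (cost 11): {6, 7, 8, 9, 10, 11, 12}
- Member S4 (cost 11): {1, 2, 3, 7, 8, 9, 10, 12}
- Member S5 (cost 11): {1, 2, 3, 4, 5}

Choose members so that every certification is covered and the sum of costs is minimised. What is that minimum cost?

22

S3, S5 together cover every certification (S3 ∪ S5 = {1, 2, 3, 4, 5, 6, 7, 8, 9, 10, 11, 12}); total cost 11 + 11 = 22.
The greedy pick S1, S4, S3 costs 28; no covering selection beats 22.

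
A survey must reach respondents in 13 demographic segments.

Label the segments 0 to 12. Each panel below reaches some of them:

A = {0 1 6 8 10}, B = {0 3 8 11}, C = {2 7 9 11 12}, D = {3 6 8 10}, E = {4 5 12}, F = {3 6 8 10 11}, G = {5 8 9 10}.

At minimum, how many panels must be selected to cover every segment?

A and B and C and E together: A ∪ B ∪ C ∪ E = {0, 1, 2, 3, 4, 5, 6, 7, 8, 9, 10, 11, 12} — every segment is covered.
No 3 of the 7 panels cover everything (all 35 combinations miss at least one segment), so 4 is optimal.

4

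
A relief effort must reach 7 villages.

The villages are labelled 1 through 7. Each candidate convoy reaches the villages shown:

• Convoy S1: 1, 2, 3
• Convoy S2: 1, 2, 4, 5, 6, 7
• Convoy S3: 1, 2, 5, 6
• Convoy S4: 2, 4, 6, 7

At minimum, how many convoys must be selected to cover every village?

2

Take {S1, S2}. Their union is {1, 2, 3, 4, 5, 6, 7}, which is all 7 villages.
No single convoy has all 7 villages (the largest, S2, has 6), so 2 is optimal.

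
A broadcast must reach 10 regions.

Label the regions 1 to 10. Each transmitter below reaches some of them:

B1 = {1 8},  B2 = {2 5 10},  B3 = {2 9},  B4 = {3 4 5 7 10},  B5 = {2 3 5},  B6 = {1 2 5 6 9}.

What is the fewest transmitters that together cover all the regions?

B1 and B4 and B6 together: B1 ∪ B4 ∪ B6 = {1, 2, 3, 4, 5, 6, 7, 8, 9, 10} — every region is covered.
Only B4 contains 4, so B4 is forced; the remaining 5 regions need at least 2 more transmitters (each remaining transmitter adds at most 4) — so at least 3 transmitters are needed, and 3 is optimal.

3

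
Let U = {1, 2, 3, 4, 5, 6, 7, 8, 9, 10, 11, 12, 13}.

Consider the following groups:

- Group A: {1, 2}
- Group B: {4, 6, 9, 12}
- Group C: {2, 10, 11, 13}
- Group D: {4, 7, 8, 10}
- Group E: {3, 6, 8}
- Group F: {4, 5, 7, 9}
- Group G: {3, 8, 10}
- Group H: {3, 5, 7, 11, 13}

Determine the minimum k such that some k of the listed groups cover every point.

A and B and G and H together: A ∪ B ∪ G ∪ H = {1, 2, 3, 4, 5, 6, 7, 8, 9, 10, 11, 12, 13} — every point is covered.
Only A contains 1, so A is forced; the remaining 11 points need at least 3 more groups (each remaining group adds at most 5) — so at least 4 groups are needed, and 4 is optimal.

4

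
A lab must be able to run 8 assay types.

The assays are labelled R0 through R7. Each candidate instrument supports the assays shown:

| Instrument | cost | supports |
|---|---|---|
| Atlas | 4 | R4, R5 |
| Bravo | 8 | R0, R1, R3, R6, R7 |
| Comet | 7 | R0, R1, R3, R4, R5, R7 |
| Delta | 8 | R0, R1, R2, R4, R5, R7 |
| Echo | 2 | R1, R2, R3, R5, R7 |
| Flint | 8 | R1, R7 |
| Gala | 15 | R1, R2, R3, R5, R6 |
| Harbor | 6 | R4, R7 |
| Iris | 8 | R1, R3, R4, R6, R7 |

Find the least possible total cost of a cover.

14

Atlas, Bravo, Echo together cover every assay (Atlas ∪ Bravo ∪ Echo = {R0, R1, R2, R3, R4, R5, R6, R7}); total cost 4 + 8 + 2 = 14.
The greedy pick Echo, Comet, Bravo costs 17; no covering selection beats 14.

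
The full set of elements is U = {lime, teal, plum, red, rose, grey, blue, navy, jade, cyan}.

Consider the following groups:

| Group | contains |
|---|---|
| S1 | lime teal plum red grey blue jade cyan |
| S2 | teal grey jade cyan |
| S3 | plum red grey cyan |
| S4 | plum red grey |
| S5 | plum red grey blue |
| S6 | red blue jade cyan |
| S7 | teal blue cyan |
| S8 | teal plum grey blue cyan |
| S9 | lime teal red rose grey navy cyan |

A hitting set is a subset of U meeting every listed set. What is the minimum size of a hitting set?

H = {grey, blue} meets every group (each contains at least one member of H), and |H| = 2.
The groups S4, S7 are pairwise disjoint, so any hitting set needs a separate element for each — at least 2. Hence 2 is optimal.

2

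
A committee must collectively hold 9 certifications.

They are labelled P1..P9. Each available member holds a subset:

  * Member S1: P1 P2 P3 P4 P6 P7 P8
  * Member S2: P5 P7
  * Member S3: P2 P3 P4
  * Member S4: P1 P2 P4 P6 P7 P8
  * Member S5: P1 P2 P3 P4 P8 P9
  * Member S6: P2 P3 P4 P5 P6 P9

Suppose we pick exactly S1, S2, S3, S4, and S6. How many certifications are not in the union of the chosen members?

0

Union of S1, S2, S3, S4, S6 = {P1, P2, P3, P4, P5, P6, P7, P8, P9} — that's every certification, so 0 are uncovered.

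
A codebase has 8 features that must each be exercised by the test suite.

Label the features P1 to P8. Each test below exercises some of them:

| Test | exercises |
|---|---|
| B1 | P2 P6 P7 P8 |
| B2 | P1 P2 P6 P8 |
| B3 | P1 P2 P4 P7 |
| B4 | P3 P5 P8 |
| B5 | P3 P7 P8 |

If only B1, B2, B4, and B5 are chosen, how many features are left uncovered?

1

Union of B1, B2, B4, B5 = {P1, P2, P3, P5, P6, P7, P8}.
Not covered: P4 — 1 feature.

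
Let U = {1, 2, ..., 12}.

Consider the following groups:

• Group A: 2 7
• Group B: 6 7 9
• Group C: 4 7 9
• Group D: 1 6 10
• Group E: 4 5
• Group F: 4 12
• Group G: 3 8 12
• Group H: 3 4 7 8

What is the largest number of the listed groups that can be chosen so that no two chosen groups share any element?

A, D, E, G are pairwise disjoint (A={2,7}; D={1,6,10}; E={4,5}; G={3,8,12}).
Every remaining group overlaps one of these, and no 5 of the listed groups are pairwise disjoint, so 4 is the maximum.

4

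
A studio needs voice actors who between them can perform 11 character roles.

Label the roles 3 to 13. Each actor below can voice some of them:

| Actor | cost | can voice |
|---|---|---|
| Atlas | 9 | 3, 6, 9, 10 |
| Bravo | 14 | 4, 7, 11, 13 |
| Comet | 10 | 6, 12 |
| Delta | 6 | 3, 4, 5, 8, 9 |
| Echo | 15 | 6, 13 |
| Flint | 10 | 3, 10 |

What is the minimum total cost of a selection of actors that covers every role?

Atlas, Bravo, Comet, Delta together cover every role (Atlas ∪ Bravo ∪ Comet ∪ Delta = {3, 4, 5, 6, 7, 8, 9, 10, 11, 12, 13}); total cost 9 + 14 + 10 + 6 = 39.
No covering selection has total cost below 39.

39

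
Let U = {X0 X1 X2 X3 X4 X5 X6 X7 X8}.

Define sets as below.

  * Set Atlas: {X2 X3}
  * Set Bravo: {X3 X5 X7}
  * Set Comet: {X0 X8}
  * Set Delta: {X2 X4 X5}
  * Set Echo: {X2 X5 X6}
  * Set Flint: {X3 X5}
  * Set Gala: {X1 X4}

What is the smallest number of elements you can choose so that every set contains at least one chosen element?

4

Take H = {X0, X1, X2, X3}. Each listed set contains at least one of these, so H is a hitting set of size 4.
No choice of 3 elements meets every set, so 4 is the minimum.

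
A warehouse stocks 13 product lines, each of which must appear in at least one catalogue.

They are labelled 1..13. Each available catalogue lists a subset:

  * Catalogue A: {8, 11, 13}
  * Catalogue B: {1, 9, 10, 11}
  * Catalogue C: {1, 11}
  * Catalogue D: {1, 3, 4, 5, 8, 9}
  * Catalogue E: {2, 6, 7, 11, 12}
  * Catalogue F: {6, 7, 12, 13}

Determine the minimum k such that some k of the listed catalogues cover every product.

4

Take {A, B, D, E}. Their union is {1, 2, 3, 4, 5, 6, 7, 8, 9, 10, 11, 12, 13}, which is all 13 products.
Only B contains 10, so B is forced; the remaining 9 products need at least 3 more catalogues (each remaining catalogue adds at most 4) — so at least 4 catalogues are needed, and 4 is optimal.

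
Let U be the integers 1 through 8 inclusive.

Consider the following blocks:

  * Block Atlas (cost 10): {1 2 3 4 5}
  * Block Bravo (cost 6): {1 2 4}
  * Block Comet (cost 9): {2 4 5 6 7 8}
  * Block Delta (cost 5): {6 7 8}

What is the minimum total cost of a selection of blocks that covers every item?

Atlas, Delta together cover every item (Atlas ∪ Delta = {1, 2, 3, 4, 5, 6, 7, 8}); total cost 10 + 5 = 15.
The greedy pick Comet, Atlas costs 19; no covering selection beats 15.

15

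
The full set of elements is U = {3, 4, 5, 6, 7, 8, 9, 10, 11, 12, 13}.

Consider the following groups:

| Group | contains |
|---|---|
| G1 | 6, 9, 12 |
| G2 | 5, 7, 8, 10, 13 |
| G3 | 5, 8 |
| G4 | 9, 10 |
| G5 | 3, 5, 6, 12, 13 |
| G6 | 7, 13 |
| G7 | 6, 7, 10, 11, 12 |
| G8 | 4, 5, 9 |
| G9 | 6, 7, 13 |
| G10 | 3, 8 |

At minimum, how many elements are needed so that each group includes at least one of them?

4

H = {6, 7, 8, 9} meets every group (each contains at least one member of H), and |H| = 4.
No choice of 3 elements meets every group, so 4 is the minimum.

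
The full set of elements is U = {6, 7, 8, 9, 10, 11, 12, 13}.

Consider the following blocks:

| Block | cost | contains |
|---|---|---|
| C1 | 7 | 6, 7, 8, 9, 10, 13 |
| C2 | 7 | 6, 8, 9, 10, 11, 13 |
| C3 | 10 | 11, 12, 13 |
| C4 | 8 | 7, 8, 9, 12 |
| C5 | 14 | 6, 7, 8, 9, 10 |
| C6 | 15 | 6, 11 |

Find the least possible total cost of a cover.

15

C2, C4 together cover every element (C2 ∪ C4 = {6, 7, 8, 9, 10, 11, 12, 13}); total cost 7 + 8 = 15.
The greedy pick C1, C3 costs 17; no covering selection beats 15.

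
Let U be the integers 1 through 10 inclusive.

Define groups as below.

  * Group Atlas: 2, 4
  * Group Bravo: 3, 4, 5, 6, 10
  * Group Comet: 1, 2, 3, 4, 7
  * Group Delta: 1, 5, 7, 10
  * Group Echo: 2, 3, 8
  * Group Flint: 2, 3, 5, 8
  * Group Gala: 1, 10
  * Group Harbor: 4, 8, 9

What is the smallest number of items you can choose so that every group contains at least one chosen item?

3

Take H = {4, 8, 10}. Each listed group contains at least one of these, so H is a hitting set of size 3.
No choice of 2 items meets every group, so 3 is the minimum.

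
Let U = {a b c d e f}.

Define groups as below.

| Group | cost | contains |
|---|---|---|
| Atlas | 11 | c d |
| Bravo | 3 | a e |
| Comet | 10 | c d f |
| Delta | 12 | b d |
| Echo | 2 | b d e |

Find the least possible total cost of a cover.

Bravo, Comet, Echo together cover every point (Bravo ∪ Comet ∪ Echo = {a, b, c, d, e, f}); total cost 3 + 10 + 2 = 15.
No covering selection has total cost below 15.

15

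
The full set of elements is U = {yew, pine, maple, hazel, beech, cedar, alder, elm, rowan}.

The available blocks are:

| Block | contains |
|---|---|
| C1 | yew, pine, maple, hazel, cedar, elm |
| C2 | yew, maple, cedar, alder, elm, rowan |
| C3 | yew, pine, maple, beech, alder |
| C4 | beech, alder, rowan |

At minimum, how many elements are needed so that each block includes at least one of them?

2

Take H = {pine, alder}. Each listed block contains at least one of these, so H is a hitting set of size 2.
The blocks C1, C4 are pairwise disjoint, so any hitting set needs a separate element for each — at least 2. Hence 2 is optimal.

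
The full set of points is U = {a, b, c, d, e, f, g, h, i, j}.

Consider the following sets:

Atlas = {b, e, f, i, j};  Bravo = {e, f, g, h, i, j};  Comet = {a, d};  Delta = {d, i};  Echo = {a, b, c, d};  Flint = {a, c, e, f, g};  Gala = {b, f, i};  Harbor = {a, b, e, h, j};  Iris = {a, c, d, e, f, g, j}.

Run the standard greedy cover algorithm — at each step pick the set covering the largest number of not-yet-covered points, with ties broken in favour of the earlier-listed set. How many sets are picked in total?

3

Greedy: pick Iris (covers 7 new) → pick Atlas (covers 2 new) → pick Bravo (covers 1 new). Total picks: 3.
(The true minimum cover uses only 2 sets, so greedy is not optimal here.)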